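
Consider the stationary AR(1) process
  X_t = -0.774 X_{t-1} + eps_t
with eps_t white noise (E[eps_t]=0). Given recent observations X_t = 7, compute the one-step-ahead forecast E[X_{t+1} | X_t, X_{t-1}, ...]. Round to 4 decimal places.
E[X_{t+1} \mid \mathcal F_t] = -5.4180

For an AR(p) model X_t = c + sum_i phi_i X_{t-i} + eps_t, the
one-step-ahead conditional mean is
  E[X_{t+1} | X_t, ...] = c + sum_i phi_i X_{t+1-i}.
Substitute known values:
  E[X_{t+1} | ...] = (-0.774) * (7)
                   = -5.4180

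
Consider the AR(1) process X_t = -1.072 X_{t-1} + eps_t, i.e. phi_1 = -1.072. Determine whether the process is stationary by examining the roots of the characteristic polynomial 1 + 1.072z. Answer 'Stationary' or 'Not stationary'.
\text{Not stationary}

The AR(p) characteristic polynomial is P(z) = 1 + 1.072z.
Stationarity requires all roots to lie outside the unit circle, i.e. |z| > 1 for every root.
This is linear in z: 1 + (1.072) z = 0  =>  z = -1/(1.072) = -0.932836,  |z| = 0.932836.
Moduli of all roots: 0.9328.
All moduli strictly greater than 1? No.
Verdict: Not stationary.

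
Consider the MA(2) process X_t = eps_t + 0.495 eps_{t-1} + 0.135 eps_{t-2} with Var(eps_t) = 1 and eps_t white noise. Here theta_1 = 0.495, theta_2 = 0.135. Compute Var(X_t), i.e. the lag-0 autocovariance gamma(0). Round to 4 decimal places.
\gamma(0) = 1.2633

For an MA(q) process X_t = eps_t + sum_i theta_i eps_{t-i} with
Var(eps_t) = sigma^2, the variance is
  gamma(0) = sigma^2 * (1 + sum_i theta_i^2).
  sum_i theta_i^2 = (0.495)^2 + (0.135)^2 = 0.245025 + 0.018225 = 0.26325.
  gamma(0) = 1 * (1 + 0.26325) = 1 * 1.26325 = 1.26325, which rounds to 1.2633.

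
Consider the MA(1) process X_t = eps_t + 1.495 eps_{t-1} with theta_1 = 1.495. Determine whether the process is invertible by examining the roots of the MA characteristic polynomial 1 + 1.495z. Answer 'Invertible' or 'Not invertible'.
\text{Not invertible}

The MA(q) characteristic polynomial is P(z) = 1 + 1.495z.
Invertibility requires all roots to lie outside the unit circle, i.e. |z| > 1 for every root.
This is linear in z: 1 + (1.495) z = 0  =>  z = -1/(1.495) = -0.668896,  |z| = 0.668896.
Moduli of all roots: 0.6689.
All moduli strictly greater than 1? No.
Verdict: Not invertible.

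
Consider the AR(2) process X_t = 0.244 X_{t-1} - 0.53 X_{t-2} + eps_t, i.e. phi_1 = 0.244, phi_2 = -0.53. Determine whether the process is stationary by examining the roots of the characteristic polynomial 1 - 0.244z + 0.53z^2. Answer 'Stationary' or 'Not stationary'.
\text{Stationary}

The AR(p) characteristic polynomial is P(z) = 1 - 0.244z + 0.53z^2.
Stationarity requires all roots to lie outside the unit circle, i.e. |z| > 1 for every root.
Set 1 + (-0.244) z + (0.53) z^2 = 0, i.e. a z^2 + b z + c = 0 with a = 0.53, b = -0.244, c = 1.
Discriminant D = b^2 - 4ac = (-0.244)^2 - 4*(0.53)*1 = 0.059536 - (2.12) = -2.060464.
D < 0, so the roots are the complex-conjugate pair z = (-b +/- i sqrt(-D)) / (2a) = 0.2302 +/- 1.3542i.
For a conjugate pair |z|^2 = z * conj(z) = (product of roots) = c/a = 1/(0.53) = 1.886792, so |z| = sqrt(1.886792) = 1.3736 for both roots.
Moduli of all roots: 1.3736, 1.3736.
All moduli strictly greater than 1? Yes.
Verdict: Stationary.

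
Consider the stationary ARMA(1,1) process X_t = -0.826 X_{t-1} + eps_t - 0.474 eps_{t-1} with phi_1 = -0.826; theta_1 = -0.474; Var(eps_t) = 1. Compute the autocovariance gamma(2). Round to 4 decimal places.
\gamma(2) = 4.7029

Multiply the model equation by X_{t-k} and take expectations. With theta_0 = psi_0 = 1 and psi_j the MA(infinity) weights, this gives
  gamma(k) - sum_i phi_i gamma(k-i) = c_k,
  c_k = sigma^2 * sum_{j=k..q} theta_j psi_{j-k}   (c_k = 0 for k > q),
using gamma(-m) = gamma(m).
psi-weights needed (psi_j = theta_j + sum_i phi_i psi_{j-i}):
  psi_1 = theta_1 + phi_1 = -0.474 + (-0.826) = -1.3
Right-hand sides:
  c_0 = sigma^2 (1 + theta_1 psi_1) = 1 * (1 + (-0.474)(-1.3)) = 1 * 1.6162 = 1.6162
  c_1 = sigma^2 theta_1 = 1 * (-0.474) = -0.474
  c_2 = 0
Equations for k = 0 and k = 1 (AR order 1):
  gamma(0) = phi_1 gamma(1) + c_0
  gamma(1) = phi_1 gamma(0) + c_1
Substituting the second into the first: gamma(0) (1 - phi_1^2) = c_0 + phi_1 c_1, so
  gamma(0) = (c_0 + phi_1 c_1) / (1 - phi_1^2) = (1.6162 + (-0.826)(-0.474)) / (1 - (-0.826)^2) = 2.007724 / 0.317724 = 6.319082.
  gamma(1) = phi_1 gamma(0) + c_1 = (-0.826)(6.319082) + (-0.474) = -5.693562.
For k = 2 (> q): gamma(2) = phi_1 gamma(1) = (-0.826)(-5.693562) = 4.702882.
Therefore gamma(2) = 4.7029 (to 4 decimal places).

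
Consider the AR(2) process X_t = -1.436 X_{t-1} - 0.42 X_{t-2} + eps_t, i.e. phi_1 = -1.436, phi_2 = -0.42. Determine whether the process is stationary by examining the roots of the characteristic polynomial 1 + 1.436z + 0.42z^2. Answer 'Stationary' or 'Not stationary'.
\text{Not stationary}

The AR(p) characteristic polynomial is P(z) = 1 + 1.436z + 0.42z^2.
Stationarity requires all roots to lie outside the unit circle, i.e. |z| > 1 for every root.
Set 1 + (1.436) z + (0.42) z^2 = 0, i.e. a z^2 + b z + c = 0 with a = 0.42, b = 1.436, c = 1.
Discriminant D = b^2 - 4ac = (1.436)^2 - 4*(0.42)*1 = 2.062096 - (1.68) = 0.382096.
D >= 0, so the roots are real: z = (-b +/- sqrt(D)) / (2a) = (-1.436 +/- 0.618139) / (0.84).
  z_1 = (-1.436 + 0.618139) / (0.84) = -0.9736,   |z_1| = 0.9736.
  z_2 = (-1.436 - 0.618139) / (0.84) = -2.4454,   |z_2| = 2.4454.
Moduli of all roots: 0.9736, 2.4454.
All moduli strictly greater than 1? No.
Verdict: Not stationary.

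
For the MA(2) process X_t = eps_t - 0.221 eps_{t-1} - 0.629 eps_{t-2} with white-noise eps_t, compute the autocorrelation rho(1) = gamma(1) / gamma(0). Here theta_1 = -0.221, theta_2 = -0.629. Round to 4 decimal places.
\rho(1) = -0.0568

For an MA(q) process with theta_0 = 1, the autocovariance is
  gamma(k) = sigma^2 * sum_{i=0..q-k} theta_i * theta_{i+k},
and rho(k) = gamma(k) / gamma(0). Sigma^2 cancels.
  numerator   = (1)*(-0.221) + (-0.221)*(-0.629) = -0.081991.
  denominator = (1)^2 + (-0.221)^2 + (-0.629)^2 = 1.444482.
  rho(1) = -0.081991 / 1.444482 = -0.0568.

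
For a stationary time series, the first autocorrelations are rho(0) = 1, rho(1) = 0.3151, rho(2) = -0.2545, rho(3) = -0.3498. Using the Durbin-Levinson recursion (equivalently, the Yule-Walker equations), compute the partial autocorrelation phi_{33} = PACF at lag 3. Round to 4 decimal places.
\phi_{33} = -0.1501

The PACF at lag k is phi_{kk}, the last component of the solution
to the Yule-Walker system G_k phi = r_k where
  (G_k)_{ij} = rho(|i - j|), (r_k)_i = rho(i), i,j = 1..k.
Equivalently, Durbin-Levinson gives phi_{kk} iteratively:
  phi_{11} = rho(1)
  phi_{kk} = [rho(k) - sum_{j=1..k-1} phi_{k-1,j} rho(k-j)]
            / [1 - sum_{j=1..k-1} phi_{k-1,j} rho(j)],
  phi_{k,j} = phi_{k-1,j} - phi_{kk} phi_{k-1,k-j},  j = 1..k-1.
Step k = 1:
  phi_11 = rho(1) = 0.3151.
Step k = 2:
  phi_22 = [rho(2) - phi_11 rho(1)] / [1 - phi_11 rho(1)] = [-0.2545 - (0.3151)(0.3151)] / [1 - (0.3151)(0.3151)]
         = -0.35378801 / 0.90071199 = -0.392787.
  Update: phi_21 = phi_11 - phi_22 phi_11 = 0.3151 - (-0.392787)(0.3151) = 0.438867.
Step k = 3:
  phi_33 = [rho(3) - phi_21 rho(2) - phi_22 rho(1)] / [1 - phi_21 rho(1) - phi_22 rho(2)]
    numerator   = -0.3498 - (0.438867)(-0.2545) - (-0.392787)(0.3151) = -0.1143411
    denominator = 1 - (0.438867)(0.3151) - (-0.392787)(-0.2545) = 0.76174864
  phi_33 = -0.1143411 / 0.76174864 = -0.1501.
Therefore phi_{33} = -0.1501.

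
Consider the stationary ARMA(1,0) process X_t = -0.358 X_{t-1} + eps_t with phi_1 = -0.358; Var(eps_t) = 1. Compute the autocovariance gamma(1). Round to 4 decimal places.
\gamma(1) = -0.4106

Multiply the model equation by X_{t-k} and take expectations. With theta_0 = psi_0 = 1 and psi_j the MA(infinity) weights, this gives
  gamma(k) - sum_i phi_i gamma(k-i) = c_k,
  c_k = sigma^2 * sum_{j=k..q} theta_j psi_{j-k}   (c_k = 0 for k > q),
using gamma(-m) = gamma(m).
Pure AR (q = 0): c_0 = sigma^2 = 1, c_k = 0 for k >= 1.
Equations for k = 0 and k = 1 (AR order 1):
  gamma(0) = phi_1 gamma(1) + c_0
  gamma(1) = phi_1 gamma(0) + c_1
Substituting the second into the first: gamma(0) (1 - phi_1^2) = c_0 + phi_1 c_1, so
  gamma(0) = c_0 / (1 - phi_1^2) = 1 / (1 - (-0.358)^2) = 1 / 0.871836 = 1.147005.
  gamma(1) = phi_1 gamma(0) = (-0.358)(1.147005) = -0.410628.
Therefore gamma(1) = -0.4106 (to 4 decimal places).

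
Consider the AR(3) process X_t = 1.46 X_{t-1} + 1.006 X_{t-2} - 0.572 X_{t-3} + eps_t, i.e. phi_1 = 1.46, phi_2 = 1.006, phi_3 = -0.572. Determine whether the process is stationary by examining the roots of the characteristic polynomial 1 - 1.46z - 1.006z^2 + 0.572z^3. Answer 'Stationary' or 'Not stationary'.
\text{Not stationary}

The AR(p) characteristic polynomial is P(z) = 1 - 1.46z - 1.006z^2 + 0.572z^3.
Stationarity requires all roots to lie outside the unit circle, i.e. |z| > 1 for every root.
Degree 3: look for a simple real root z0 first, then factor out (1 - z/z0) and solve the remaining quadratic.
Testing z0 = 2.5: P(2.5) = 1 + (-1.46)(2.5) + (-1.006)(2.5)^2 + (0.572)(2.5)^3
  = 1 + (-3.65) + (-6.2875) + (8.9375) = 0.  So z_0 = 2.5 is a root, |z_0| = 2.5.
Divide out the factor (1 - 0.4 z) = (1 - z/z0) (since 1/z0 = 0.4):
  P(z) = (1 - 0.4 z)(1 + (-1.06) z + (-1.43) z^2)
  [check: z-coef -1.06 - (0.4) = -1.46; z^2-coef -1.43 - (0.4)(-1.06) = -1.006; z^3-coef -(0.4)(-1.43) = 0.572.]
Remaining roots from the quadratic factor 1 + (-1.06) z + (-1.43) z^2:
  Set 1 + (-1.06) z + (-1.43) z^2 = 0, i.e. a z^2 + b z + c = 0 with a = -1.43, b = -1.06, c = 1.
  Discriminant D = b^2 - 4ac = (-1.06)^2 - 4*(-1.43)*1 = 1.1236 - (-5.72) = 6.8436.
  D >= 0, so the roots are real: z = (-b +/- sqrt(D)) / (2a) = (1.06 +/- 2.616028) / (-2.86).
    z_1 = (1.06 + 2.616028) / (-2.86) = -1.2853,   |z_1| = 1.2853.
    z_2 = (1.06 - 2.616028) / (-2.86) = 0.5441,   |z_2| = 0.5441.
Moduli of all roots: 2.5000, 1.2853, 0.5441.
All moduli strictly greater than 1? No.
Verdict: Not stationary.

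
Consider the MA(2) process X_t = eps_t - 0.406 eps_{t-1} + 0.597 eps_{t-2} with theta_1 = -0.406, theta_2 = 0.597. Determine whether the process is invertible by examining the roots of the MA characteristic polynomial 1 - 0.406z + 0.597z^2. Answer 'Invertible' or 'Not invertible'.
\text{Invertible}

The MA(q) characteristic polynomial is P(z) = 1 - 0.406z + 0.597z^2.
Invertibility requires all roots to lie outside the unit circle, i.e. |z| > 1 for every root.
Set 1 + (-0.406) z + (0.597) z^2 = 0, i.e. a z^2 + b z + c = 0 with a = 0.597, b = -0.406, c = 1.
Discriminant D = b^2 - 4ac = (-0.406)^2 - 4*(0.597)*1 = 0.164836 - (2.388) = -2.223164.
D < 0, so the roots are the complex-conjugate pair z = (-b +/- i sqrt(-D)) / (2a) = 0.34 +/- 1.2488i.
For a conjugate pair |z|^2 = z * conj(z) = (product of roots) = c/a = 1/(0.597) = 1.675042, so |z| = sqrt(1.675042) = 1.2942 for both roots.
Moduli of all roots: 1.2942, 1.2942.
All moduli strictly greater than 1? Yes.
Verdict: Invertible.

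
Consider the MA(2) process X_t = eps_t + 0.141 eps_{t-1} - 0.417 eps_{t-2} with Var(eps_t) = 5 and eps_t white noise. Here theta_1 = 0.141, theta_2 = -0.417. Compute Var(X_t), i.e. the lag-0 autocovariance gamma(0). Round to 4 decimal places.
\gamma(0) = 5.9689

For an MA(q) process X_t = eps_t + sum_i theta_i eps_{t-i} with
Var(eps_t) = sigma^2, the variance is
  gamma(0) = sigma^2 * (1 + sum_i theta_i^2).
  sum_i theta_i^2 = (0.141)^2 + (-0.417)^2 = 0.019881 + 0.173889 = 0.19377.
  gamma(0) = 5 * (1 + 0.19377) = 5 * 1.19377 = 5.96885, which rounds to 5.9689.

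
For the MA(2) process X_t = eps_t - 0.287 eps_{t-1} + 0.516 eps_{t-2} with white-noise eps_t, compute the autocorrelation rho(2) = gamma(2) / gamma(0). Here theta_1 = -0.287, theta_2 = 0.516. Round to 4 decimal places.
\rho(2) = 0.3826

For an MA(q) process with theta_0 = 1, the autocovariance is
  gamma(k) = sigma^2 * sum_{i=0..q-k} theta_i * theta_{i+k},
and rho(k) = gamma(k) / gamma(0). Sigma^2 cancels.
  numerator   = (1)*(0.516) = 0.516.
  denominator = (1)^2 + (-0.287)^2 + (0.516)^2 = 1.348625.
  rho(2) = 0.516 / 1.348625 = 0.3826.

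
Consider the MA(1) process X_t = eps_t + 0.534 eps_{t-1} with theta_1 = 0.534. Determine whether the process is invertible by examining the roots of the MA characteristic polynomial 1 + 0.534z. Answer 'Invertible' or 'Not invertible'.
\text{Invertible}

The MA(q) characteristic polynomial is P(z) = 1 + 0.534z.
Invertibility requires all roots to lie outside the unit circle, i.e. |z| > 1 for every root.
This is linear in z: 1 + (0.534) z = 0  =>  z = -1/(0.534) = -1.872659,  |z| = 1.872659.
Moduli of all roots: 1.8727.
All moduli strictly greater than 1? Yes.
Verdict: Invertible.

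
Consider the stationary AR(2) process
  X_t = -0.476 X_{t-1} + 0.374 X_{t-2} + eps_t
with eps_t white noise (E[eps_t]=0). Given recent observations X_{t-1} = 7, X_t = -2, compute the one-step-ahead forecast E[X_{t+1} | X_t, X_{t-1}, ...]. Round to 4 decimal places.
E[X_{t+1} \mid \mathcal F_t] = 3.5700

For an AR(p) model X_t = c + sum_i phi_i X_{t-i} + eps_t, the
one-step-ahead conditional mean is
  E[X_{t+1} | X_t, ...] = c + sum_i phi_i X_{t+1-i}.
Substitute known values:
  E[X_{t+1} | ...] = (-0.476) * (-2) + (0.374) * (7)
                   = 3.5700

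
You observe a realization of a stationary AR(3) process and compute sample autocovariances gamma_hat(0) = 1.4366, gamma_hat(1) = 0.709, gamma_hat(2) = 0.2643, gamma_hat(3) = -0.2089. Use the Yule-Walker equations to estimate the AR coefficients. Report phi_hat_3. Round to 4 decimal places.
\hat\phi_{3} = -0.2720

The Yule-Walker equations for an AR(p) process read, in matrix form,
  Gamma_p phi = r_p,   with   (Gamma_p)_{ij} = gamma(|i - j|),
                       (r_p)_i = gamma(i),   i,j = 1..p.
Substitute the sample gammas (Toeplitz matrix and right-hand side of size 3):
  Gamma_p = [[1.4366, 0.709, 0.2643], [0.709, 1.4366, 0.709], [0.2643, 0.709, 1.4366]]
  r_p     = [0.709, 0.2643, -0.2089]
Written out (R1..R3):
  (R1) 1.4366 phi_1 + 0.709 phi_2 + 0.2643 phi_3 = 0.709
  (R2) 0.709 phi_1 + 1.4366 phi_2 + 0.709 phi_3 = 0.2643
  (R3) 0.2643 phi_1 + 0.709 phi_2 + 1.4366 phi_3 = -0.2089
Gaussian elimination:
  R2 <- R2 - (0.709/1.4366) R1 = R2 - (0.493526) R1:  1.08669 phi_2 + 0.578561 phi_3 = -0.08561
  R3 <- R3 - (0.2643/1.4366) R1 = R3 - (0.183976) R1:  0.578561 phi_2 + 1.387975 phi_3 = -0.339339
  R3 <- R3 - (0.578561/1.08669) R2 = R3 - (0.532407) R2:  1.079945 phi_3 = -0.29376
Back-substitution:
  phi_hat_3 = -0.29376 / 1.079945 = -0.272013
  phi_hat_2 = (-0.08561 - (0.578561)(-0.272013)) / 1.08669 = 0.066041
  phi_hat_1 = (0.709 - (0.709)(0.066041) - (0.2643)(-0.272013)) / 1.4366 = 0.510977
So phi_hat = [0.5110, 0.0660, -0.2720].
Therefore phi_hat_3 = -0.2720.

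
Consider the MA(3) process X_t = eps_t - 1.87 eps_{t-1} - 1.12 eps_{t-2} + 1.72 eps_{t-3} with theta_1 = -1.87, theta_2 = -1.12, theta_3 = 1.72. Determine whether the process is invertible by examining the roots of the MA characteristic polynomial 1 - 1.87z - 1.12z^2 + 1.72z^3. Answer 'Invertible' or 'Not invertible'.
\text{Not invertible}

The MA(q) characteristic polynomial is P(z) = 1 - 1.87z - 1.12z^2 + 1.72z^3.
Invertibility requires all roots to lie outside the unit circle, i.e. |z| > 1 for every root.
Degree 3: look for a simple real root z0 first, then factor out (1 - z/z0) and solve the remaining quadratic.
Testing z0 = 0.5: P(0.5) = 1 + (-1.87)(0.5) + (-1.12)(0.5)^2 + (1.72)(0.5)^3
  = 1 + (-0.935) + (-0.28) + (0.215) = 0.  So z_0 = 0.5 is a root, |z_0| = 0.5.
Divide out the factor (1 - 2 z) = (1 - z/z0) (since 1/z0 = 2):
  P(z) = (1 - 2 z)(1 + (0.13) z + (-0.86) z^2)
  [check: z-coef 0.13 - (2) = -1.87; z^2-coef -0.86 - (2)(0.13) = -1.12; z^3-coef -(2)(-0.86) = 1.72.]
Remaining roots from the quadratic factor 1 + (0.13) z + (-0.86) z^2:
  Set 1 + (0.13) z + (-0.86) z^2 = 0, i.e. a z^2 + b z + c = 0 with a = -0.86, b = 0.13, c = 1.
  Discriminant D = b^2 - 4ac = (0.13)^2 - 4*(-0.86)*1 = 0.0169 - (-3.44) = 3.4569.
  D >= 0, so the roots are real: z = (-b +/- sqrt(D)) / (2a) = (-0.13 +/- 1.859274) / (-1.72).
    z_1 = (-0.13 + 1.859274) / (-1.72) = -1.0054,   |z_1| = 1.0054.
    z_2 = (-0.13 - 1.859274) / (-1.72) = 1.1566,   |z_2| = 1.1566.
Moduli of all roots: 0.5000, 1.0054, 1.1566.
All moduli strictly greater than 1? No.
Verdict: Not invertible.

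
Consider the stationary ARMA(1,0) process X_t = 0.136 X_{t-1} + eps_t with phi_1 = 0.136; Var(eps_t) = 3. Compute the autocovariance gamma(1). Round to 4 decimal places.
\gamma(1) = 0.4157

Multiply the model equation by X_{t-k} and take expectations. With theta_0 = psi_0 = 1 and psi_j the MA(infinity) weights, this gives
  gamma(k) - sum_i phi_i gamma(k-i) = c_k,
  c_k = sigma^2 * sum_{j=k..q} theta_j psi_{j-k}   (c_k = 0 for k > q),
using gamma(-m) = gamma(m).
Pure AR (q = 0): c_0 = sigma^2 = 3, c_k = 0 for k >= 1.
Equations for k = 0 and k = 1 (AR order 1):
  gamma(0) = phi_1 gamma(1) + c_0
  gamma(1) = phi_1 gamma(0) + c_1
Substituting the second into the first: gamma(0) (1 - phi_1^2) = c_0 + phi_1 c_1, so
  gamma(0) = c_0 / (1 - phi_1^2) = 3 / (1 - (0.136)^2) = 3 / 0.981504 = 3.056534.
  gamma(1) = phi_1 gamma(0) = (0.136)(3.056534) = 0.415689.
Therefore gamma(1) = 0.4157 (to 4 decimal places).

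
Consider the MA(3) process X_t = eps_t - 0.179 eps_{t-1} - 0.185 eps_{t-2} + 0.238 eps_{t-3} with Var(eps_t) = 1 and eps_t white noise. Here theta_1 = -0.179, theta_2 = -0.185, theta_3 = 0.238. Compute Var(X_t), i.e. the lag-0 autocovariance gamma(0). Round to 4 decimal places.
\gamma(0) = 1.1229

For an MA(q) process X_t = eps_t + sum_i theta_i eps_{t-i} with
Var(eps_t) = sigma^2, the variance is
  gamma(0) = sigma^2 * (1 + sum_i theta_i^2).
  sum_i theta_i^2 = (-0.179)^2 + (-0.185)^2 + (0.238)^2 = 0.032041 + 0.034225 + 0.056644 = 0.12291.
  gamma(0) = 1 * (1 + 0.12291) = 1 * 1.12291 = 1.12291, which rounds to 1.1229.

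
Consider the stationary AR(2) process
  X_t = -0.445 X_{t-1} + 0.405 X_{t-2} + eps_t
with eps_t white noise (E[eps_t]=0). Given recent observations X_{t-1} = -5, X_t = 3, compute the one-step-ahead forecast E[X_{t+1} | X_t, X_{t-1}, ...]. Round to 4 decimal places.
E[X_{t+1} \mid \mathcal F_t] = -3.3600

For an AR(p) model X_t = c + sum_i phi_i X_{t-i} + eps_t, the
one-step-ahead conditional mean is
  E[X_{t+1} | X_t, ...] = c + sum_i phi_i X_{t+1-i}.
Substitute known values:
  E[X_{t+1} | ...] = (-0.445) * (3) + (0.405) * (-5)
                   = -3.3600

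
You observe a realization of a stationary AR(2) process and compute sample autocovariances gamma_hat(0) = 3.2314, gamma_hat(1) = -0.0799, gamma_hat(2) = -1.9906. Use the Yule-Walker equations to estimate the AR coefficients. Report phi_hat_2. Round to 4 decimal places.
\hat\phi_{2} = -0.6170

The Yule-Walker equations for an AR(p) process read, in matrix form,
  Gamma_p phi = r_p,   with   (Gamma_p)_{ij} = gamma(|i - j|),
                       (r_p)_i = gamma(i),   i,j = 1..p.
Substitute the sample gammas (Toeplitz matrix and right-hand side of size 2):
  Gamma_p = [[3.2314, -0.0799], [-0.0799, 3.2314]]
  r_p     = [-0.0799, -1.9906]
Written out:
  3.2314 phi_1 - 0.0799 phi_2 = -0.0799
  -0.0799 phi_1 + 3.2314 phi_2 = -1.9906
Solve by Cramer's rule:
  det = gamma(0)^2 - gamma(1)^2 = (3.2314)^2 - (-0.0799)^2 = 10.44194596 - 0.00638401 = 10.43556195
  phi_hat_1 = [gamma(1) gamma(0) - gamma(1) gamma(2)] / det = [(-0.0799)(3.2314) - (-0.0799)(-1.9906)] / 10.43556195 = -0.4172378 / 10.43556195 = -0.04
  phi_hat_2 = [gamma(0) gamma(2) - gamma(1)^2] / det = [(3.2314)(-1.9906) - (-0.0799)^2] / 10.43556195 = -6.43880885 / 10.43556195 = -0.617
So phi_hat = [-0.0400, -0.6170].
Therefore phi_hat_2 = -0.6170.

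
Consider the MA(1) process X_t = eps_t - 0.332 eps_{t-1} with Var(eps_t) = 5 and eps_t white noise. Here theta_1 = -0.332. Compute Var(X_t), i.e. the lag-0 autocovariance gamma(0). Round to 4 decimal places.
\gamma(0) = 5.5511

For an MA(q) process X_t = eps_t + sum_i theta_i eps_{t-i} with
Var(eps_t) = sigma^2, the variance is
  gamma(0) = sigma^2 * (1 + sum_i theta_i^2).
  sum_i theta_i^2 = (-0.332)^2 = 0.110224.
  gamma(0) = 5 * (1 + 0.110224) = 5 * 1.110224 = 5.55112, which rounds to 5.5511.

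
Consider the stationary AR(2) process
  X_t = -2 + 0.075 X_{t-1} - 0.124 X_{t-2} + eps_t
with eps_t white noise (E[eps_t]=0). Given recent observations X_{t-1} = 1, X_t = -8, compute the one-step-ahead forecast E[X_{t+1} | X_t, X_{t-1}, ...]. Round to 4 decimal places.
E[X_{t+1} \mid \mathcal F_t] = -2.7240

For an AR(p) model X_t = c + sum_i phi_i X_{t-i} + eps_t, the
one-step-ahead conditional mean is
  E[X_{t+1} | X_t, ...] = c + sum_i phi_i X_{t+1-i}.
Substitute known values:
  E[X_{t+1} | ...] = -2 + (0.075) * (-8) + (-0.124) * (1)
                   = -2.7240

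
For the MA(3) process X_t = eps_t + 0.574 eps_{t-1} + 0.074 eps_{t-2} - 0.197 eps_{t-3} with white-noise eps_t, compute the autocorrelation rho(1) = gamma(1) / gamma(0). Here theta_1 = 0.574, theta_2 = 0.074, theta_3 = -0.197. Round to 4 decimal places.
\rho(1) = 0.4381

For an MA(q) process with theta_0 = 1, the autocovariance is
  gamma(k) = sigma^2 * sum_{i=0..q-k} theta_i * theta_{i+k},
and rho(k) = gamma(k) / gamma(0). Sigma^2 cancels.
  numerator   = (1)*(0.574) + (0.574)*(0.074) + (0.074)*(-0.197) = 0.601898.
  denominator = (1)^2 + (0.574)^2 + (0.074)^2 + (-0.197)^2 = 1.373761.
  rho(1) = 0.601898 / 1.373761 = 0.4381.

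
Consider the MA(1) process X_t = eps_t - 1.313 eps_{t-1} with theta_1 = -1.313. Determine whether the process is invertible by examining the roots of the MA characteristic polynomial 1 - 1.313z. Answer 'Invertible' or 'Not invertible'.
\text{Not invertible}

The MA(q) characteristic polynomial is P(z) = 1 - 1.313z.
Invertibility requires all roots to lie outside the unit circle, i.e. |z| > 1 for every root.
This is linear in z: 1 + (-1.313) z = 0  =>  z = -1/(-1.313) = 0.761615,  |z| = 0.761615.
Moduli of all roots: 0.7616.
All moduli strictly greater than 1? No.
Verdict: Not invertible.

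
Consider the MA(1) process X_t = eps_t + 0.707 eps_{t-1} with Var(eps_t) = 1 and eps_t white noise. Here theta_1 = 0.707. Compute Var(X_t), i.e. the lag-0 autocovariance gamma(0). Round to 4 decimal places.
\gamma(0) = 1.4998

For an MA(q) process X_t = eps_t + sum_i theta_i eps_{t-i} with
Var(eps_t) = sigma^2, the variance is
  gamma(0) = sigma^2 * (1 + sum_i theta_i^2).
  sum_i theta_i^2 = (0.707)^2 = 0.499849.
  gamma(0) = 1 * (1 + 0.499849) = 1 * 1.499849 = 1.499849, which rounds to 1.4998.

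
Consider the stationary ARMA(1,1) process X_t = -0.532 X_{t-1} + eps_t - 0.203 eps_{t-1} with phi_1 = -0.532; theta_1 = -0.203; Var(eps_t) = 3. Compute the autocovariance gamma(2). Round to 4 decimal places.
\gamma(2) = 1.8128

Multiply the model equation by X_{t-k} and take expectations. With theta_0 = psi_0 = 1 and psi_j the MA(infinity) weights, this gives
  gamma(k) - sum_i phi_i gamma(k-i) = c_k,
  c_k = sigma^2 * sum_{j=k..q} theta_j psi_{j-k}   (c_k = 0 for k > q),
using gamma(-m) = gamma(m).
psi-weights needed (psi_j = theta_j + sum_i phi_i psi_{j-i}):
  psi_1 = theta_1 + phi_1 = -0.203 + (-0.532) = -0.735
Right-hand sides:
  c_0 = sigma^2 (1 + theta_1 psi_1) = 3 * (1 + (-0.203)(-0.735)) = 3 * 1.149205 = 3.447615
  c_1 = sigma^2 theta_1 = 3 * (-0.203) = -0.609
  c_2 = 0
Equations for k = 0 and k = 1 (AR order 1):
  gamma(0) = phi_1 gamma(1) + c_0
  gamma(1) = phi_1 gamma(0) + c_1
Substituting the second into the first: gamma(0) (1 - phi_1^2) = c_0 + phi_1 c_1, so
  gamma(0) = (c_0 + phi_1 c_1) / (1 - phi_1^2) = (3.447615 + (-0.532)(-0.609)) / (1 - (-0.532)^2) = 3.771603 / 0.716976 = 5.260431.
  gamma(1) = phi_1 gamma(0) + c_1 = (-0.532)(5.260431) + (-0.609) = -3.407549.
For k = 2 (> q): gamma(2) = phi_1 gamma(1) = (-0.532)(-3.407549) = 1.812816.
Therefore gamma(2) = 1.8128 (to 4 decimal places).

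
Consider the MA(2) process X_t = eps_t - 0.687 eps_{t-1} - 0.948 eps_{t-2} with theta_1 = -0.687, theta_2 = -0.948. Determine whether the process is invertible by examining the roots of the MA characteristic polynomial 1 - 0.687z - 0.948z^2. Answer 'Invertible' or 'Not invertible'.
\text{Not invertible}

The MA(q) characteristic polynomial is P(z) = 1 - 0.687z - 0.948z^2.
Invertibility requires all roots to lie outside the unit circle, i.e. |z| > 1 for every root.
Set 1 + (-0.687) z + (-0.948) z^2 = 0, i.e. a z^2 + b z + c = 0 with a = -0.948, b = -0.687, c = 1.
Discriminant D = b^2 - 4ac = (-0.687)^2 - 4*(-0.948)*1 = 0.471969 - (-3.792) = 4.263969.
D >= 0, so the roots are real: z = (-b +/- sqrt(D)) / (2a) = (0.687 +/- 2.064938) / (-1.896).
  z_1 = (0.687 + 2.064938) / (-1.896) = -1.4514,   |z_1| = 1.4514.
  z_2 = (0.687 - 2.064938) / (-1.896) = 0.7268,   |z_2| = 0.7268.
Moduli of all roots: 1.4514, 0.7268.
All moduli strictly greater than 1? No.
Verdict: Not invertible.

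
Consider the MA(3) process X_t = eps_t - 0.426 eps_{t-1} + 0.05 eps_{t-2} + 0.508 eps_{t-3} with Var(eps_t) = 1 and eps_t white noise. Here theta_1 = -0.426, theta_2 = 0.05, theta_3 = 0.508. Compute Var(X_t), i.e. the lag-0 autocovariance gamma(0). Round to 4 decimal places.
\gamma(0) = 1.4420

For an MA(q) process X_t = eps_t + sum_i theta_i eps_{t-i} with
Var(eps_t) = sigma^2, the variance is
  gamma(0) = sigma^2 * (1 + sum_i theta_i^2).
  sum_i theta_i^2 = (-0.426)^2 + (0.05)^2 + (0.508)^2 = 0.181476 + 0.0025 + 0.258064 = 0.44204.
  gamma(0) = 1 * (1 + 0.44204) = 1 * 1.44204 = 1.44204, which rounds to 1.4420.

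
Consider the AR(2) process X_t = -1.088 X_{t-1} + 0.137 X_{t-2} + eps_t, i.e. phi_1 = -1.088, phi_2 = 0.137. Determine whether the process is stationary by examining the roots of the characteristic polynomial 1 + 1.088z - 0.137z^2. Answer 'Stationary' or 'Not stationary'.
\text{Not stationary}

The AR(p) characteristic polynomial is P(z) = 1 + 1.088z - 0.137z^2.
Stationarity requires all roots to lie outside the unit circle, i.e. |z| > 1 for every root.
Set 1 + (1.088) z + (-0.137) z^2 = 0, i.e. a z^2 + b z + c = 0 with a = -0.137, b = 1.088, c = 1.
Discriminant D = b^2 - 4ac = (1.088)^2 - 4*(-0.137)*1 = 1.183744 - (-0.548) = 1.731744.
D >= 0, so the roots are real: z = (-b +/- sqrt(D)) / (2a) = (-1.088 +/- 1.315957) / (-0.274).
  z_1 = (-1.088 + 1.315957) / (-0.274) = -0.832,   |z_1| = 0.832.
  z_2 = (-1.088 - 1.315957) / (-0.274) = 8.7736,   |z_2| = 8.7736.
Moduli of all roots: 0.8320, 8.7736.
All moduli strictly greater than 1? No.
Verdict: Not stationary.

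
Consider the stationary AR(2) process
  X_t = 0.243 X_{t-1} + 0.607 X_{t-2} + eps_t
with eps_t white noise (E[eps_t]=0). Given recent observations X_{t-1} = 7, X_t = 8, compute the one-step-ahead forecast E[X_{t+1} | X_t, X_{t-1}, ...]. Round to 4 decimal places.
E[X_{t+1} \mid \mathcal F_t] = 6.1930

For an AR(p) model X_t = c + sum_i phi_i X_{t-i} + eps_t, the
one-step-ahead conditional mean is
  E[X_{t+1} | X_t, ...] = c + sum_i phi_i X_{t+1-i}.
Substitute known values:
  E[X_{t+1} | ...] = (0.243) * (8) + (0.607) * (7)
                   = 6.1930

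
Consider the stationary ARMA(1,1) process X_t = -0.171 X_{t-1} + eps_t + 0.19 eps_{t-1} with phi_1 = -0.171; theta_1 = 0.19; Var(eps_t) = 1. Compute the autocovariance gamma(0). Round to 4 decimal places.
\gamma(0) = 1.0004

Multiply the model equation by X_{t-k} and take expectations. With theta_0 = psi_0 = 1 and psi_j the MA(infinity) weights, this gives
  gamma(k) - sum_i phi_i gamma(k-i) = c_k,
  c_k = sigma^2 * sum_{j=k..q} theta_j psi_{j-k}   (c_k = 0 for k > q),
using gamma(-m) = gamma(m).
psi-weights needed (psi_j = theta_j + sum_i phi_i psi_{j-i}):
  psi_1 = theta_1 + phi_1 = 0.19 + (-0.171) = 0.019
Right-hand sides:
  c_0 = sigma^2 (1 + theta_1 psi_1) = 1 * (1 + (0.19)(0.019)) = 1 * 1.00361 = 1.00361
  c_1 = sigma^2 theta_1 = 1 * (0.19) = 0.19
  c_2 = 0
Equations for k = 0 and k = 1 (AR order 1):
  gamma(0) = phi_1 gamma(1) + c_0
  gamma(1) = phi_1 gamma(0) + c_1
Substituting the second into the first: gamma(0) (1 - phi_1^2) = c_0 + phi_1 c_1, so
  gamma(0) = (c_0 + phi_1 c_1) / (1 - phi_1^2) = (1.00361 + (-0.171)(0.19)) / (1 - (-0.171)^2) = 0.97112 / 0.970759 = 1.000372.
Therefore gamma(0) = 1.0004 (to 4 decimal places).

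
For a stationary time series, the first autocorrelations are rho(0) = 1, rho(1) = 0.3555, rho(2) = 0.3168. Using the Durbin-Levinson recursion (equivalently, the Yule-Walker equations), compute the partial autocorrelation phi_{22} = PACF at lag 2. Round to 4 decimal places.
\phi_{22} = 0.2180

The PACF at lag k is phi_{kk}, the last component of the solution
to the Yule-Walker system G_k phi = r_k where
  (G_k)_{ij} = rho(|i - j|), (r_k)_i = rho(i), i,j = 1..k.
Equivalently, Durbin-Levinson gives phi_{kk} iteratively:
  phi_{11} = rho(1)
  phi_{kk} = [rho(k) - sum_{j=1..k-1} phi_{k-1,j} rho(k-j)]
            / [1 - sum_{j=1..k-1} phi_{k-1,j} rho(j)],
  phi_{k,j} = phi_{k-1,j} - phi_{kk} phi_{k-1,k-j},  j = 1..k-1.
Step k = 1:
  phi_11 = rho(1) = 0.3555.
Step k = 2:
  phi_22 = [rho(2) - phi_11 rho(1)] / [1 - phi_11 rho(1)] = [0.3168 - (0.3555)(0.3555)] / [1 - (0.3555)(0.3555)]
         = 0.19041975 / 0.87361975 = 0.218.
Therefore phi_{22} = 0.2180.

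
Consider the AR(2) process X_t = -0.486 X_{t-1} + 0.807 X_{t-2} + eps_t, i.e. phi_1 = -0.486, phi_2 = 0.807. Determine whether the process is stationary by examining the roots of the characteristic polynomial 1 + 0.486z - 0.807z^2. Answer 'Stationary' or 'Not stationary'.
\text{Not stationary}

The AR(p) characteristic polynomial is P(z) = 1 + 0.486z - 0.807z^2.
Stationarity requires all roots to lie outside the unit circle, i.e. |z| > 1 for every root.
Set 1 + (0.486) z + (-0.807) z^2 = 0, i.e. a z^2 + b z + c = 0 with a = -0.807, b = 0.486, c = 1.
Discriminant D = b^2 - 4ac = (0.486)^2 - 4*(-0.807)*1 = 0.236196 - (-3.228) = 3.464196.
D >= 0, so the roots are real: z = (-b +/- sqrt(D)) / (2a) = (-0.486 +/- 1.861235) / (-1.614).
  z_1 = (-0.486 + 1.861235) / (-1.614) = -0.8521,   |z_1| = 0.8521.
  z_2 = (-0.486 - 1.861235) / (-1.614) = 1.4543,   |z_2| = 1.4543.
Moduli of all roots: 0.8521, 1.4543.
All moduli strictly greater than 1? No.
Verdict: Not stationary.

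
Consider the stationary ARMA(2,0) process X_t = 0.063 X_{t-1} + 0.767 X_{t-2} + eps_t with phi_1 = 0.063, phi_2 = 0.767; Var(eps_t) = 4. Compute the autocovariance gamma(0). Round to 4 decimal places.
\gamma(0) = 10.4819

Multiply the model equation by X_{t-k} and take expectations. With theta_0 = psi_0 = 1 and psi_j the MA(infinity) weights, this gives
  gamma(k) - sum_i phi_i gamma(k-i) = c_k,
  c_k = sigma^2 * sum_{j=k..q} theta_j psi_{j-k}   (c_k = 0 for k > q),
using gamma(-m) = gamma(m).
Pure AR (q = 0): c_0 = sigma^2 = 4, c_k = 0 for k >= 1.
Equations for k = 0, 1, 2 (AR order 2, c_2 = 0):
  (E0) gamma(0) = phi_1 gamma(1) + phi_2 gamma(2) + c_0
  (E1) gamma(1) = phi_1 gamma(0) + phi_2 gamma(1) + c_1
  (E2) gamma(2) = phi_1 gamma(1) + phi_2 gamma(0)
From (E1): gamma(1) = A gamma(0) + B with
  A = phi_1 / (1 - phi_2) = 0.063 / 0.233 = 0.270386,   B = c_1 / (1 - phi_2) = 0 / 0.233 = 0.
Insert (E2) into (E0): gamma(0) (1 - phi_2^2) = phi_1 (1 + phi_2) gamma(1) + c_0.
  phi_1 (1 + phi_2) = (0.063)(1.767) = 0.111321,   1 - phi_2^2 = 0.411711.
Replace gamma(1) by A gamma(0) + B and collect gamma(0):
  gamma(0) [0.411711 - (0.111321)(0.270386)] = c_0 = 4
  gamma(0) * 0.381611 = 4
  gamma(0) = 4 / 0.381611 = 10.481869.
Therefore gamma(0) = 10.4819 (to 4 decimal places).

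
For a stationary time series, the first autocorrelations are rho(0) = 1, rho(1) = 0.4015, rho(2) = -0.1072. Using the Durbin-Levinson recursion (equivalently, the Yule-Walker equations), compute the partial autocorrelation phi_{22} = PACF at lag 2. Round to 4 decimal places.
\phi_{22} = -0.3200

The PACF at lag k is phi_{kk}, the last component of the solution
to the Yule-Walker system G_k phi = r_k where
  (G_k)_{ij} = rho(|i - j|), (r_k)_i = rho(i), i,j = 1..k.
Equivalently, Durbin-Levinson gives phi_{kk} iteratively:
  phi_{11} = rho(1)
  phi_{kk} = [rho(k) - sum_{j=1..k-1} phi_{k-1,j} rho(k-j)]
            / [1 - sum_{j=1..k-1} phi_{k-1,j} rho(j)],
  phi_{k,j} = phi_{k-1,j} - phi_{kk} phi_{k-1,k-j},  j = 1..k-1.
Step k = 1:
  phi_11 = rho(1) = 0.4015.
Step k = 2:
  phi_22 = [rho(2) - phi_11 rho(1)] / [1 - phi_11 rho(1)] = [-0.1072 - (0.4015)(0.4015)] / [1 - (0.4015)(0.4015)]
         = -0.26840225 / 0.83879775 = -0.32.
Therefore phi_{22} = -0.3200.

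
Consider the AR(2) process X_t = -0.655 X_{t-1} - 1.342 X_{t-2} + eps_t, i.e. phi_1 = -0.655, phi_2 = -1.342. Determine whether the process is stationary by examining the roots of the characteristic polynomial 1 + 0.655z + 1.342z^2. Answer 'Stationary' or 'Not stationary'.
\text{Not stationary}

The AR(p) characteristic polynomial is P(z) = 1 + 0.655z + 1.342z^2.
Stationarity requires all roots to lie outside the unit circle, i.e. |z| > 1 for every root.
Set 1 + (0.655) z + (1.342) z^2 = 0, i.e. a z^2 + b z + c = 0 with a = 1.342, b = 0.655, c = 1.
Discriminant D = b^2 - 4ac = (0.655)^2 - 4*(1.342)*1 = 0.429025 - (5.368) = -4.938975.
D < 0, so the roots are the complex-conjugate pair z = (-b +/- i sqrt(-D)) / (2a) = -0.244 +/- 0.828i.
For a conjugate pair |z|^2 = z * conj(z) = (product of roots) = c/a = 1/(1.342) = 0.745156, so |z| = sqrt(0.745156) = 0.8632 for both roots.
Moduli of all roots: 0.8632, 0.8632.
All moduli strictly greater than 1? No.
Verdict: Not stationary.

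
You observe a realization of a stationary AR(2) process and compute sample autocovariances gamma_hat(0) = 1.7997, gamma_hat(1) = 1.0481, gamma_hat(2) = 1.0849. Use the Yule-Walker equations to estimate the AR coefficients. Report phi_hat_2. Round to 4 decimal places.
\hat\phi_{2} = 0.3990

The Yule-Walker equations for an AR(p) process read, in matrix form,
  Gamma_p phi = r_p,   with   (Gamma_p)_{ij} = gamma(|i - j|),
                       (r_p)_i = gamma(i),   i,j = 1..p.
Substitute the sample gammas (Toeplitz matrix and right-hand side of size 2):
  Gamma_p = [[1.7997, 1.0481], [1.0481, 1.7997]]
  r_p     = [1.0481, 1.0849]
Written out:
  1.7997 phi_1 + 1.0481 phi_2 = 1.0481
  1.0481 phi_1 + 1.7997 phi_2 = 1.0849
Solve by Cramer's rule:
  det = gamma(0)^2 - gamma(1)^2 = (1.7997)^2 - (1.0481)^2 = 3.23892009 - 1.09851361 = 2.14040648
  phi_hat_1 = [gamma(1) gamma(0) - gamma(1) gamma(2)] / det = [(1.0481)(1.7997) - (1.0481)(1.0849)] / 2.14040648 = 0.74918188 / 2.14040648 = 0.35
  phi_hat_2 = [gamma(0) gamma(2) - gamma(1)^2] / det = [(1.7997)(1.0849) - (1.0481)^2] / 2.14040648 = 0.85398092 / 2.14040648 = 0.399
So phi_hat = [0.3500, 0.3990].
Therefore phi_hat_2 = 0.3990.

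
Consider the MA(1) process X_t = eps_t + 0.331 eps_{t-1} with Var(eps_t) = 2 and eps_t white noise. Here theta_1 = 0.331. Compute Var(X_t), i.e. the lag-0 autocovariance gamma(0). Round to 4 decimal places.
\gamma(0) = 2.2191

For an MA(q) process X_t = eps_t + sum_i theta_i eps_{t-i} with
Var(eps_t) = sigma^2, the variance is
  gamma(0) = sigma^2 * (1 + sum_i theta_i^2).
  sum_i theta_i^2 = (0.331)^2 = 0.109561.
  gamma(0) = 2 * (1 + 0.109561) = 2 * 1.109561 = 2.219122, which rounds to 2.2191.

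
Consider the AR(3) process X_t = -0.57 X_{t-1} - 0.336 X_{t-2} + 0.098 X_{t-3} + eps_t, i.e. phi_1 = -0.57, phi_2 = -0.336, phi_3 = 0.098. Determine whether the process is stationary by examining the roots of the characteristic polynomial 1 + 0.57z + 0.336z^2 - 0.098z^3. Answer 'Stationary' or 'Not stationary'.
\text{Stationary}

The AR(p) characteristic polynomial is P(z) = 1 + 0.57z + 0.336z^2 - 0.098z^3.
Stationarity requires all roots to lie outside the unit circle, i.e. |z| > 1 for every root.
Degree 3: look for a simple real root z0 first, then factor out (1 - z/z0) and solve the remaining quadratic.
Testing z0 = 5: P(5) = 1 + (0.57)(5) + (0.336)(5)^2 + (-0.098)(5)^3
  = 1 + (2.85) + (8.4) + (-12.25) = 0.  So z_0 = 5 is a root, |z_0| = 5.
Divide out the factor (1 - 0.2 z) = (1 - z/z0) (since 1/z0 = 0.2):
  P(z) = (1 - 0.2 z)(1 + (0.77) z + (0.49) z^2)
  [check: z-coef 0.77 - (0.2) = 0.57; z^2-coef 0.49 - (0.2)(0.77) = 0.336; z^3-coef -(0.2)(0.49) = -0.098.]
Remaining roots from the quadratic factor 1 + (0.77) z + (0.49) z^2:
  Set 1 + (0.77) z + (0.49) z^2 = 0, i.e. a z^2 + b z + c = 0 with a = 0.49, b = 0.77, c = 1.
  Discriminant D = b^2 - 4ac = (0.77)^2 - 4*(0.49)*1 = 0.5929 - (1.96) = -1.3671.
  D < 0, so the roots are the complex-conjugate pair z = (-b +/- i sqrt(-D)) / (2a) = -0.7857 +/- 1.1931i.
  For a conjugate pair |z|^2 = z * conj(z) = (product of roots) = c/a = 1/(0.49) = 2.040816, so |z| = sqrt(2.040816) = 1.4286 for both roots.
Moduli of all roots: 5.0000, 1.4286, 1.4286.
All moduli strictly greater than 1? Yes.
Verdict: Stationary.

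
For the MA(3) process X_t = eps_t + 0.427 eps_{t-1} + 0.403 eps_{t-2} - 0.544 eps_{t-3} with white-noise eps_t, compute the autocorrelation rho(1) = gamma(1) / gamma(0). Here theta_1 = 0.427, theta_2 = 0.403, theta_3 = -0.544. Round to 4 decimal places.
\rho(1) = 0.2315

For an MA(q) process with theta_0 = 1, the autocovariance is
  gamma(k) = sigma^2 * sum_{i=0..q-k} theta_i * theta_{i+k},
and rho(k) = gamma(k) / gamma(0). Sigma^2 cancels.
  numerator   = (1)*(0.427) + (0.427)*(0.403) + (0.403)*(-0.544) = 0.379849.
  denominator = (1)^2 + (0.427)^2 + (0.403)^2 + (-0.544)^2 = 1.640674.
  rho(1) = 0.379849 / 1.640674 = 0.2315.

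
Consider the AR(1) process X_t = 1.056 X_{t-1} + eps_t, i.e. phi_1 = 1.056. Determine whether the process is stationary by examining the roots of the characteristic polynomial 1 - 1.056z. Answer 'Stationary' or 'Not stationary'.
\text{Not stationary}

The AR(p) characteristic polynomial is P(z) = 1 - 1.056z.
Stationarity requires all roots to lie outside the unit circle, i.e. |z| > 1 for every root.
This is linear in z: 1 + (-1.056) z = 0  =>  z = -1/(-1.056) = 0.94697,  |z| = 0.94697.
Moduli of all roots: 0.9470.
All moduli strictly greater than 1? No.
Verdict: Not stationary.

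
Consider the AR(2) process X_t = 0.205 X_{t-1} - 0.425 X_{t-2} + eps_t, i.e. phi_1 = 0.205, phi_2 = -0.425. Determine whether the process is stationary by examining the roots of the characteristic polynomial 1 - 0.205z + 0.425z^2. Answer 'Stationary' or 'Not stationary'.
\text{Stationary}

The AR(p) characteristic polynomial is P(z) = 1 - 0.205z + 0.425z^2.
Stationarity requires all roots to lie outside the unit circle, i.e. |z| > 1 for every root.
Set 1 + (-0.205) z + (0.425) z^2 = 0, i.e. a z^2 + b z + c = 0 with a = 0.425, b = -0.205, c = 1.
Discriminant D = b^2 - 4ac = (-0.205)^2 - 4*(0.425)*1 = 0.042025 - (1.7) = -1.657975.
D < 0, so the roots are the complex-conjugate pair z = (-b +/- i sqrt(-D)) / (2a) = 0.2412 +/- 1.5149i.
For a conjugate pair |z|^2 = z * conj(z) = (product of roots) = c/a = 1/(0.425) = 2.352941, so |z| = sqrt(2.352941) = 1.5339 for both roots.
Moduli of all roots: 1.5339, 1.5339.
All moduli strictly greater than 1? Yes.
Verdict: Stationary.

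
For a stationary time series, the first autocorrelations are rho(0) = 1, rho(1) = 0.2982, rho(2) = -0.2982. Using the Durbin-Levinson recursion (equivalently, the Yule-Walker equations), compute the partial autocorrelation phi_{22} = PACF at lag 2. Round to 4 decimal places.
\phi_{22} = -0.4249

The PACF at lag k is phi_{kk}, the last component of the solution
to the Yule-Walker system G_k phi = r_k where
  (G_k)_{ij} = rho(|i - j|), (r_k)_i = rho(i), i,j = 1..k.
Equivalently, Durbin-Levinson gives phi_{kk} iteratively:
  phi_{11} = rho(1)
  phi_{kk} = [rho(k) - sum_{j=1..k-1} phi_{k-1,j} rho(k-j)]
            / [1 - sum_{j=1..k-1} phi_{k-1,j} rho(j)],
  phi_{k,j} = phi_{k-1,j} - phi_{kk} phi_{k-1,k-j},  j = 1..k-1.
Step k = 1:
  phi_11 = rho(1) = 0.2982.
Step k = 2:
  phi_22 = [rho(2) - phi_11 rho(1)] / [1 - phi_11 rho(1)] = [-0.2982 - (0.2982)(0.2982)] / [1 - (0.2982)(0.2982)]
         = -0.38712324 / 0.91107676 = -0.4249.
Therefore phi_{22} = -0.4249.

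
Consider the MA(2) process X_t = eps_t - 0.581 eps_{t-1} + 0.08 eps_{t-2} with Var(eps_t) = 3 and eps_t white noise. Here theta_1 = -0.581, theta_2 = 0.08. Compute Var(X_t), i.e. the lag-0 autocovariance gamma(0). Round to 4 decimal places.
\gamma(0) = 4.0319

For an MA(q) process X_t = eps_t + sum_i theta_i eps_{t-i} with
Var(eps_t) = sigma^2, the variance is
  gamma(0) = sigma^2 * (1 + sum_i theta_i^2).
  sum_i theta_i^2 = (-0.581)^2 + (0.08)^2 = 0.337561 + 0.0064 = 0.343961.
  gamma(0) = 3 * (1 + 0.343961) = 3 * 1.343961 = 4.031883, which rounds to 4.0319.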